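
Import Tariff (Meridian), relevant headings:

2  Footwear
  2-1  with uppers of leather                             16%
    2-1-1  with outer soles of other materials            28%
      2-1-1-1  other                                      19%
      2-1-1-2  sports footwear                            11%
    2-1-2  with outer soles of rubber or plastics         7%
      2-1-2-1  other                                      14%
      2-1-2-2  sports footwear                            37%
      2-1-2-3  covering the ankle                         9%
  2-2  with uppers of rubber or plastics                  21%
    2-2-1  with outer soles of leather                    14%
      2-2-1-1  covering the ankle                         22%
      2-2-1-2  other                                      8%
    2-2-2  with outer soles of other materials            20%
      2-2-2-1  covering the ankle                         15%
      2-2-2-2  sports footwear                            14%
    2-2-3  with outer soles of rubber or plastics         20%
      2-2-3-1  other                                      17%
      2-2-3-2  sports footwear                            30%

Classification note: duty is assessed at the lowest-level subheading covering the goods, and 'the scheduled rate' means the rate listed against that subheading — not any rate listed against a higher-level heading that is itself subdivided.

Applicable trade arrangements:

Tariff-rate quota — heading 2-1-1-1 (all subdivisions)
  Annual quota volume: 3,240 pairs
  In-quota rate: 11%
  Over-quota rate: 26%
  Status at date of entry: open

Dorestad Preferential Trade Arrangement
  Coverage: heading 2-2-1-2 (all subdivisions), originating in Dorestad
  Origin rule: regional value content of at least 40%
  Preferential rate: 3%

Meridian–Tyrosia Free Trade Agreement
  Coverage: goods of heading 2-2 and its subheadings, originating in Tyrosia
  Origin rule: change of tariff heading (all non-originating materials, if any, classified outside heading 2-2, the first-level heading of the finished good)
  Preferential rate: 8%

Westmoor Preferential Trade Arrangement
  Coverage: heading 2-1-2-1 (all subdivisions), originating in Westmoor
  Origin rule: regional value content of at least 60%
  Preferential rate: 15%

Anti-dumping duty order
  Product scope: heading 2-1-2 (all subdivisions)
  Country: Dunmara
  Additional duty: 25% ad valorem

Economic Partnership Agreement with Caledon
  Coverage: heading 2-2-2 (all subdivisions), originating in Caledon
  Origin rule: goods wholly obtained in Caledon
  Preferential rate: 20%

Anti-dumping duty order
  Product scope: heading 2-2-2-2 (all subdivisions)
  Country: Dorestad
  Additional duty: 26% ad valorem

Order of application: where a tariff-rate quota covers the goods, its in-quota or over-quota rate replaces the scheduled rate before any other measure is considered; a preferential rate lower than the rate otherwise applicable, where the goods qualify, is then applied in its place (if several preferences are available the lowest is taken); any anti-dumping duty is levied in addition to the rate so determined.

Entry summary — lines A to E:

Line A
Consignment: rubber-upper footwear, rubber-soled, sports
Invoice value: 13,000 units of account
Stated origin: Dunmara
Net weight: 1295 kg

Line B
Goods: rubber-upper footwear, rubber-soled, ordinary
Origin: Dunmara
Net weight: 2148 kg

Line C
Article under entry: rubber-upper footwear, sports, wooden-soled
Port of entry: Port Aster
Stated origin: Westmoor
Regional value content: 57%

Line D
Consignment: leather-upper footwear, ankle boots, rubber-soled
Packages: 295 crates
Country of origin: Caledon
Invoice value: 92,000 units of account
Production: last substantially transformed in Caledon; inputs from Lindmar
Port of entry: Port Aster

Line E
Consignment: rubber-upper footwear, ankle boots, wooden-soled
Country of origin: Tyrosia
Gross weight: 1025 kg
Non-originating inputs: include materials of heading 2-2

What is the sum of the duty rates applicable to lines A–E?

Line A: rubber-upper → 2-2; rubber-soled → 2-2-3; sports → 2-2-3-2. Scheduled 30%. No special measure applies. → 30%.
Line B: rubber-upper → 2-2; rubber-soled → 2-2-3; ordinary → 2-2-3-1. Scheduled 17%. No special measure applies. → 17%.
Line C: rubber-upper → 2-2; wooden-soled → 2-2-2; sports → 2-2-2-2. Scheduled 14%. Westmoor agreement on 2-1-2-1: 2-2-2-2 not covered. → 14%.
Line D: leather-upper → 2-1; rubber-soled → 2-1-2; ankle boots → 2-1-2-3. Scheduled 9%. Caledon agreement on 2-2-2: 2-1-2-3 not covered. → 9%.
Line E: rubber-upper → 2-2; wooden-soled → 2-2-2; ankle boots → 2-2-2-1. Scheduled 15%. Tyrosia agreement on 2-2: CTH not met. → 15%.
Sum: 30% + 17% + 14% + 9% + 15% = 85%.

85%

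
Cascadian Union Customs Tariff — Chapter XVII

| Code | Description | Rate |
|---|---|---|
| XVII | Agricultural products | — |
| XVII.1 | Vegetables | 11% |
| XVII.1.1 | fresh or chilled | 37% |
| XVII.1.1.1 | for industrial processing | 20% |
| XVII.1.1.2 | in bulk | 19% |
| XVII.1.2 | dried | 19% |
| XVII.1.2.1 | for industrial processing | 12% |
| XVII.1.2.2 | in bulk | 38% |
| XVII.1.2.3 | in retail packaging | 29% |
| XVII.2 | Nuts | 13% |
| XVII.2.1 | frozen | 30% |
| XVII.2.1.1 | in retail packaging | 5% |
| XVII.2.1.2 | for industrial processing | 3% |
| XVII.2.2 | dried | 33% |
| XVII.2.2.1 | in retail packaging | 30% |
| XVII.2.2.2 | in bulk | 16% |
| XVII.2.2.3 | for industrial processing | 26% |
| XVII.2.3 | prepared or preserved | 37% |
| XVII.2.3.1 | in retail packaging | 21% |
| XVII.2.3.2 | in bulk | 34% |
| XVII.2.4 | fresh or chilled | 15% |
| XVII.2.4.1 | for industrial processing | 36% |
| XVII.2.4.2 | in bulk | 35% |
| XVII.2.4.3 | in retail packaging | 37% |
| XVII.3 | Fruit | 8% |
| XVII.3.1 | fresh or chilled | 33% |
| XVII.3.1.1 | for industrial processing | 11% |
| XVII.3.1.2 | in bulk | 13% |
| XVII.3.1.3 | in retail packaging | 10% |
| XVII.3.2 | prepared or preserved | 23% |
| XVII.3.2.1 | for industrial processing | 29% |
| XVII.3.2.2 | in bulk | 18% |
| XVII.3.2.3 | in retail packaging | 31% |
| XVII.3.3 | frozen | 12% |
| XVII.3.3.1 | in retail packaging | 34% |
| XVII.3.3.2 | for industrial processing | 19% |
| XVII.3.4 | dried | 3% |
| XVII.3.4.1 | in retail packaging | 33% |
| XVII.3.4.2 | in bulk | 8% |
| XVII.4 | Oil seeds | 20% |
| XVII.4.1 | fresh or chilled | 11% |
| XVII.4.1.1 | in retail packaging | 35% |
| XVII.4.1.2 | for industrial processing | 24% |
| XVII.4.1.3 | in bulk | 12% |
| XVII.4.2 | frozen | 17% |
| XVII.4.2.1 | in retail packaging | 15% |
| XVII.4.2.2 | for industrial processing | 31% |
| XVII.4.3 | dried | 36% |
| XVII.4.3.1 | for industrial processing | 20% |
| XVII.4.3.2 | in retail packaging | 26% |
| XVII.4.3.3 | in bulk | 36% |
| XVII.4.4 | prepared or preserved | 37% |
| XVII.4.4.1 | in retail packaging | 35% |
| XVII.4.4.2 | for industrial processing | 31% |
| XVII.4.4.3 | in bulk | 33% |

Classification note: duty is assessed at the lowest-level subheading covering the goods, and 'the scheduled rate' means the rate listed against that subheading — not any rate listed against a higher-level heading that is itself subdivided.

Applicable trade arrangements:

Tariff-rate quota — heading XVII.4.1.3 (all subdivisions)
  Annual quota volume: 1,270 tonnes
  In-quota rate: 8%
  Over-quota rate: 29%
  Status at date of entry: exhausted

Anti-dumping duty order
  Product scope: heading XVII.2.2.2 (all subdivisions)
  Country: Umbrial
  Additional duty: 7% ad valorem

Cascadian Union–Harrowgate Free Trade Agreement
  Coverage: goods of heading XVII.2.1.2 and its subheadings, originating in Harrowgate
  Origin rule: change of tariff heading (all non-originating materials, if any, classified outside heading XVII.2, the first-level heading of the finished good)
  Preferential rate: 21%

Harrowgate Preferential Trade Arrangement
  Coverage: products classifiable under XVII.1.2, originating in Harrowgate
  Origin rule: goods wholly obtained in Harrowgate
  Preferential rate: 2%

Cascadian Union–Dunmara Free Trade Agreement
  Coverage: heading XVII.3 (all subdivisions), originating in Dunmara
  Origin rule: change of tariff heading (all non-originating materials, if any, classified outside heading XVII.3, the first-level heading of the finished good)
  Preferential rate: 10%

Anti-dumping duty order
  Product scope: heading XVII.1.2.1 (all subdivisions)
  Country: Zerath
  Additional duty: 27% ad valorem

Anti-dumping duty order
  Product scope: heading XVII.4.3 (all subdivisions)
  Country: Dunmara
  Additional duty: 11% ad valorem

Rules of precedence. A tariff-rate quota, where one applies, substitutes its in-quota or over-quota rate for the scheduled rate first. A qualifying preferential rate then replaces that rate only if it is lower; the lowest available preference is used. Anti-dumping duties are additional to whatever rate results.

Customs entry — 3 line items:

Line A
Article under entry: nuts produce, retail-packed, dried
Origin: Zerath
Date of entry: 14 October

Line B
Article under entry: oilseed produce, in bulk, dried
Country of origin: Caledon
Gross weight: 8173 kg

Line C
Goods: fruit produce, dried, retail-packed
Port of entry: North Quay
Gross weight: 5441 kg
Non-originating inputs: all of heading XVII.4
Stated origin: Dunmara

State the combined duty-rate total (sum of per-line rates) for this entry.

Line A: nuts → XVII.2; dried → XVII.2.2; retail-packed → XVII.2.2.1. Scheduled 30%. No special measure applies. → 30%.
Line B: oilseed → XVII.4; dried → XVII.4.3; in bulk → XVII.4.3.3. Scheduled 36%. No special measure applies. → 36%.
Line C: fruit → XVII.3; dried → XVII.3.4; retail-packed → XVII.3.4.1. Scheduled 33%. Dunmara agreement on XVII.3: CTH met → 10% available; preferential 10%. → 10%.
Sum: 30% + 36% + 10% = 76%.

76%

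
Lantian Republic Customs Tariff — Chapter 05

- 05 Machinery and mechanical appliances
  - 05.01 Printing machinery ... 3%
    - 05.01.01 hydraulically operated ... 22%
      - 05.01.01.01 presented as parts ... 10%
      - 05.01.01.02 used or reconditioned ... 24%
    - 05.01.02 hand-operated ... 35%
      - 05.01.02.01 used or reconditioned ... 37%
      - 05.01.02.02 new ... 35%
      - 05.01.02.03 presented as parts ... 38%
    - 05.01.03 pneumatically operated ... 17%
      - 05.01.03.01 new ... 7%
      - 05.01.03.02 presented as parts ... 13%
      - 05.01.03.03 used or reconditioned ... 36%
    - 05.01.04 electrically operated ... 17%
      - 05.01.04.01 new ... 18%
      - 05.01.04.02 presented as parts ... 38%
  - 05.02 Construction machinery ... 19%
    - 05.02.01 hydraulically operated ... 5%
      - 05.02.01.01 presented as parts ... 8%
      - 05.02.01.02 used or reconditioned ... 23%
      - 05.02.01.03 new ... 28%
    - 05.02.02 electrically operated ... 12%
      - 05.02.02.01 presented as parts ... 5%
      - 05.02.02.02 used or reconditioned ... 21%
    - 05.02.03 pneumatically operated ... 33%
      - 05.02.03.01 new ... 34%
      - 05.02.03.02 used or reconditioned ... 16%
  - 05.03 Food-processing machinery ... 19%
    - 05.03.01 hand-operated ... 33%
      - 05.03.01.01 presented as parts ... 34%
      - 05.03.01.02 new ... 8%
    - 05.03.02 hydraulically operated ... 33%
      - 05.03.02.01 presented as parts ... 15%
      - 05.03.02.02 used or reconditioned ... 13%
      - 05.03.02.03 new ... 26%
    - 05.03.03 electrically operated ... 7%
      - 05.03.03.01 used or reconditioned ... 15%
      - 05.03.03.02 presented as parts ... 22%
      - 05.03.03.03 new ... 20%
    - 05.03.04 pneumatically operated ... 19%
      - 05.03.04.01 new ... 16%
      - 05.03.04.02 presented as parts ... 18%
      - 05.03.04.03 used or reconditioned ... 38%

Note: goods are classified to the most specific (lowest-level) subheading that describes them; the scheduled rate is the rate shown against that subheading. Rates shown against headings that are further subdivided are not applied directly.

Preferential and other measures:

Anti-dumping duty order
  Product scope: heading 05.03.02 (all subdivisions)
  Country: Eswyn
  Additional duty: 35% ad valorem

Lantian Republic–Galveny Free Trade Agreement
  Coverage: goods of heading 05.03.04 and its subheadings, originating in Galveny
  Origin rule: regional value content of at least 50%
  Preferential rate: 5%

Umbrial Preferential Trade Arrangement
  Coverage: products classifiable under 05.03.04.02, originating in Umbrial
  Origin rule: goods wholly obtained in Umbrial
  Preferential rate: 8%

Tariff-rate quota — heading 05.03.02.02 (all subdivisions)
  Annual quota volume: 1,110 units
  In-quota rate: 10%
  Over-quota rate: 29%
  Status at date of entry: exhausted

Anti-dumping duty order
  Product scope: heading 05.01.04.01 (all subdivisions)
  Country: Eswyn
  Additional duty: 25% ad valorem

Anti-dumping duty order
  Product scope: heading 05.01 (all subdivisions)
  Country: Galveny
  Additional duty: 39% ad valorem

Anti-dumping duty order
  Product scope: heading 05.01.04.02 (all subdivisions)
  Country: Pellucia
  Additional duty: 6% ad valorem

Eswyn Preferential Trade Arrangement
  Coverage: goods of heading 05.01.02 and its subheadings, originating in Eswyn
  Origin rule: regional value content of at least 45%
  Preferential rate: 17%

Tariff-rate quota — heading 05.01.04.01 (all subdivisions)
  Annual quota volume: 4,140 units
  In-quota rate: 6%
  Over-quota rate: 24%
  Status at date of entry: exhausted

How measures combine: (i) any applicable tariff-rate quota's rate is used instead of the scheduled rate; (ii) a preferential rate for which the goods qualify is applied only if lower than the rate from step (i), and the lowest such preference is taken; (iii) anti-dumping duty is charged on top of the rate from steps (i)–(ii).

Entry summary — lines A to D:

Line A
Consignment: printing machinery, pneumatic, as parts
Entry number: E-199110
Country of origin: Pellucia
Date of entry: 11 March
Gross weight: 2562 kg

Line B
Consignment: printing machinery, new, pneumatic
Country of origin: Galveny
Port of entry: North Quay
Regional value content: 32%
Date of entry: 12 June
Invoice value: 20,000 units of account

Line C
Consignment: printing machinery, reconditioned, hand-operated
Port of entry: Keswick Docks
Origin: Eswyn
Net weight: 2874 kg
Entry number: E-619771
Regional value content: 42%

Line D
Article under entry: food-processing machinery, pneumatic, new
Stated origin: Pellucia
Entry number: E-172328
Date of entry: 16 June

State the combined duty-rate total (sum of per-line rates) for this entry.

Line A: printing → 05.01; pneumatic → 05.01.03; as parts → 05.01.03.02. Scheduled 13%. No special measure applies. → 13%.
Line B: printing → 05.01; pneumatic → 05.01.03; new → 05.01.03.01. Scheduled 7%. Galveny agreement on 05.03.04: 05.01.03.01 not covered; anti-dumping (Galveny, 05.01): +39%; total 7% + 39% = 46%. → 46%.
Line C: printing → 05.01; hand-operated → 05.01.02; reconditioned → 05.01.02.01. Scheduled 37%. Eswyn agreement on 05.01.02: RVC < 45%. → 37%.
Line D: food-processing → 05.03; pneumatic → 05.03.04; new → 05.03.04.01. Scheduled 16%. No special measure applies. → 16%.
Sum: 13% + 46% + 37% + 16% = 112%.

112%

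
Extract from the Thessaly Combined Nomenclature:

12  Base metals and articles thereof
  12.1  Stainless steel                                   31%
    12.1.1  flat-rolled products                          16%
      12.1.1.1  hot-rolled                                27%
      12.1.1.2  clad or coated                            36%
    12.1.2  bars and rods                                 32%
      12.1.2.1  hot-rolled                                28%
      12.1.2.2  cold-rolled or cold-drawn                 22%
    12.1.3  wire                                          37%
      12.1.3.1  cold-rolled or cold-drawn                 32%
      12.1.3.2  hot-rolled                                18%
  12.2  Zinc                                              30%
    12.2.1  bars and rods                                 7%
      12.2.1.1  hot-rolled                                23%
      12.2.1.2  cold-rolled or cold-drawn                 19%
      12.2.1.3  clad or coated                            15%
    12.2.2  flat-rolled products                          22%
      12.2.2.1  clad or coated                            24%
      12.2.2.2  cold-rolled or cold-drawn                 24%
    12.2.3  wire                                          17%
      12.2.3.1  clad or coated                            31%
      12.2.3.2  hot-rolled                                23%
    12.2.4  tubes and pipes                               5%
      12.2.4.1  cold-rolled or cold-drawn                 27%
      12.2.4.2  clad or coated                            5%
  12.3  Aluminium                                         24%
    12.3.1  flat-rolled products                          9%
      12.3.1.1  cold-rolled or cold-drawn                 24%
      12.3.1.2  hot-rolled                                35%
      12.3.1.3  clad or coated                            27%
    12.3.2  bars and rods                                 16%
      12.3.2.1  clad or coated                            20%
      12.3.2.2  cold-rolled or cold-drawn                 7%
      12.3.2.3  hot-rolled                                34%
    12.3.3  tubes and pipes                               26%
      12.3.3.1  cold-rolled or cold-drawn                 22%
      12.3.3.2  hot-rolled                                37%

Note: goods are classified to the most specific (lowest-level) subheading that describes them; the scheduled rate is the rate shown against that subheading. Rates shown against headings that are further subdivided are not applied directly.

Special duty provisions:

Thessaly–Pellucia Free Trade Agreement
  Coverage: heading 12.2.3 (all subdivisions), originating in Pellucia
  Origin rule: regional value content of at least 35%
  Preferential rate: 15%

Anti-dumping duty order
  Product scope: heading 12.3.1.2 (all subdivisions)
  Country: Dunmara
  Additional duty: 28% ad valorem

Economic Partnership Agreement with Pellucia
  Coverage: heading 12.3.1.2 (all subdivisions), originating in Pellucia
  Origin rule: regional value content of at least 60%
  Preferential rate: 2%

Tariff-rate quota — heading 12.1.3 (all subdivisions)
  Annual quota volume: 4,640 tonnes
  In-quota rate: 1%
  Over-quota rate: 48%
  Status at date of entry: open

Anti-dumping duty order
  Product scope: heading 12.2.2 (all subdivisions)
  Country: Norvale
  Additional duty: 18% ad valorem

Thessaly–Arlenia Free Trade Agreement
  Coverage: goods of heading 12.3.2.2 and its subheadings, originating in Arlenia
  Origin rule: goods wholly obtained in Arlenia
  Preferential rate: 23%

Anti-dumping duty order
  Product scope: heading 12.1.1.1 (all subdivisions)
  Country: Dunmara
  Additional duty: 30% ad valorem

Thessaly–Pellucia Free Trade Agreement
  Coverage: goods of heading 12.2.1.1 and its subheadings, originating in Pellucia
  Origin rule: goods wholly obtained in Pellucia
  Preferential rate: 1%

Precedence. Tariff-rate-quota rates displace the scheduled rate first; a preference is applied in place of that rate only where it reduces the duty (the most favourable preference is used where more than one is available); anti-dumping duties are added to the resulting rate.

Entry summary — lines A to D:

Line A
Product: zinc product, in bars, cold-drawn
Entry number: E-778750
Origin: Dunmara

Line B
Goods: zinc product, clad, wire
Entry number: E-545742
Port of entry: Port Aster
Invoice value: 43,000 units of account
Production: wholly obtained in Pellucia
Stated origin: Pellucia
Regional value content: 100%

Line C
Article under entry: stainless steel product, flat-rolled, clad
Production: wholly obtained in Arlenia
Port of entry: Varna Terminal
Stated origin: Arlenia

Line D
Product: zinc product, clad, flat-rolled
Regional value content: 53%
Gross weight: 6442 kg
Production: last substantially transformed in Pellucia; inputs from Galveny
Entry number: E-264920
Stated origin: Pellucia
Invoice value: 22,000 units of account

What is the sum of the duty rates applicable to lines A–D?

94%

Line A: zinc → 12.2; in bars → 12.2.1; cold-drawn → 12.2.1.2. Scheduled 19%. No special measure applies. → 19%.
Line B: zinc → 12.2; wire → 12.2.3; clad → 12.2.3.1. Scheduled 31%. Pellucia agreement on 12.2.3: RVC ≥ 35% → 15% available; Pellucia agreement on 12.3.1.2: 12.2.3.1 not covered; Pellucia agreement on 12.2.1.1: 12.2.3.1 not covered; preferential 15%. → 15%.
Line C: stainless steel → 12.1; flat-rolled → 12.1.1; clad → 12.1.1.2. Scheduled 36%. Arlenia agreement on 12.3.2.2: 12.1.1.2 not covered. → 36%.
Line D: zinc → 12.2; flat-rolled → 12.2.2; clad → 12.2.2.1. Scheduled 24%. Pellucia agreement on 12.2.3: 12.2.2.1 not covered; Pellucia agreement on 12.3.1.2: 12.2.2.1 not covered; Pellucia agreement on 12.2.1.1: 12.2.2.1 not covered. → 24%.
Sum: 19% + 15% + 36% + 24% = 94%.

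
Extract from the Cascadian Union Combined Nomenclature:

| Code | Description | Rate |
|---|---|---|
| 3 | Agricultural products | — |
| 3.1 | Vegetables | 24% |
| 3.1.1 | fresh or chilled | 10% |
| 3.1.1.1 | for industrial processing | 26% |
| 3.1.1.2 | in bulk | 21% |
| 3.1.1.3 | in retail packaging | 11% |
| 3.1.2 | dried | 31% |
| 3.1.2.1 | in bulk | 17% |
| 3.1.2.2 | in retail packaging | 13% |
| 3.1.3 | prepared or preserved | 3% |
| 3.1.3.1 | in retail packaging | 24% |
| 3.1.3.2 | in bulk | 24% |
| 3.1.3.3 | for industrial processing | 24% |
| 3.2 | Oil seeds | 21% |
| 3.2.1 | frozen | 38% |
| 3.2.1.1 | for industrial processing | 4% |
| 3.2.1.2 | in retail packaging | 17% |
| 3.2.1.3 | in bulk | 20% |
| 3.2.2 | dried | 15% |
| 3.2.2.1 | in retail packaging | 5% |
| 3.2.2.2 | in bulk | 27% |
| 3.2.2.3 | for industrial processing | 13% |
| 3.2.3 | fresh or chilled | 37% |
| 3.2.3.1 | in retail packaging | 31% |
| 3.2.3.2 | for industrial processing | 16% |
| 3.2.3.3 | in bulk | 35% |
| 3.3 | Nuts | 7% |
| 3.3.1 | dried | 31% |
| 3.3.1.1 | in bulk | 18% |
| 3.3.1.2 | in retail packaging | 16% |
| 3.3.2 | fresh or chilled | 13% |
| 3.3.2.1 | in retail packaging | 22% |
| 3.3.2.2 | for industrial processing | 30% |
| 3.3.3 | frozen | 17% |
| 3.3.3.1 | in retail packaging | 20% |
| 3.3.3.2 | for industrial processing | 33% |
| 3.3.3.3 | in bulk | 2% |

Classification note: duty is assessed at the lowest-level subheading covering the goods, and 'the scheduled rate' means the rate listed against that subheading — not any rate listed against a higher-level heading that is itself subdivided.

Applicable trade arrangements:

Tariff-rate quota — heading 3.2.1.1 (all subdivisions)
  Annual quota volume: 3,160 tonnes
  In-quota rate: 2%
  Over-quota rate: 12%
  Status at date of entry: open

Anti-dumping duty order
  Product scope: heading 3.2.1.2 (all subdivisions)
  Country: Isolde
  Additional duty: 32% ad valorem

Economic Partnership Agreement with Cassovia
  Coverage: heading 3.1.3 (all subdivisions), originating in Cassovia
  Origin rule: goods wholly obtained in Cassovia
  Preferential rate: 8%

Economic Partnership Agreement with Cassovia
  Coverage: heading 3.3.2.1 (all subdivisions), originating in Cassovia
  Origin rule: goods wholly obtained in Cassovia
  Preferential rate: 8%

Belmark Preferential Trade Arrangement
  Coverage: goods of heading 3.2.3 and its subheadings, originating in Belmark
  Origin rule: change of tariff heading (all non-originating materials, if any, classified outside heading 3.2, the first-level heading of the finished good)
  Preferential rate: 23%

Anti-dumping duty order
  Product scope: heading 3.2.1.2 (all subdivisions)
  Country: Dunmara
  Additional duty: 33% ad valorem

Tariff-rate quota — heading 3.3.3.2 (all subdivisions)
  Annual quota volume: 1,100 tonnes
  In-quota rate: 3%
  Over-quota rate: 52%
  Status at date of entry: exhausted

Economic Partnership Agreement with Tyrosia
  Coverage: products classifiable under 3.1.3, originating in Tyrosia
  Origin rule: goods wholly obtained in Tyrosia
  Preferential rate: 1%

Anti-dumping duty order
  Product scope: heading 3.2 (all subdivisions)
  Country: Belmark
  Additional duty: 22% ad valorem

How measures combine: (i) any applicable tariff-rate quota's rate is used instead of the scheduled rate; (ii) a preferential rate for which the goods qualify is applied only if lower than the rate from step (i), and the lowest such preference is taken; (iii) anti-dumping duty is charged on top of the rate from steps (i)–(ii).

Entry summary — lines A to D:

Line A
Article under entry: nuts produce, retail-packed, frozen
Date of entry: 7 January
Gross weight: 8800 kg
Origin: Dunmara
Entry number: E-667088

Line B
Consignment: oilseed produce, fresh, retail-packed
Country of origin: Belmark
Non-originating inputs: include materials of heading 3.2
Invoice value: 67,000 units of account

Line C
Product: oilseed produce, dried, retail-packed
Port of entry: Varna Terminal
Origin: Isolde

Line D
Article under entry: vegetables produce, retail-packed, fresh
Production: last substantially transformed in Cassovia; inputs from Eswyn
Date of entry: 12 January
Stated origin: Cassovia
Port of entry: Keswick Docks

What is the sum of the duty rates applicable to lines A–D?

89%

Line A: nuts → 3.3; frozen → 3.3.3; retail-packed → 3.3.3.1. Scheduled 20%. No special measure applies. → 20%.
Line B: oilseed → 3.2; fresh → 3.2.3; retail-packed → 3.2.3.1. Scheduled 31%. Belmark agreement on 3.2.3: CTH not met; anti-dumping (Belmark, 3.2): +22%; total 31% + 22% = 53%. → 53%.
Line C: oilseed → 3.2; dried → 3.2.2; retail-packed → 3.2.2.1. Scheduled 5%. No special measure applies. → 5%.
Line D: vegetables → 3.1; fresh → 3.1.1; retail-packed → 3.1.1.3. Scheduled 11%. Cassovia agreement on 3.1.3: 3.1.1.3 not covered; Cassovia agreement on 3.3.2.1: 3.1.1.3 not covered. → 11%.
Sum: 20% + 53% + 5% + 11% = 89%.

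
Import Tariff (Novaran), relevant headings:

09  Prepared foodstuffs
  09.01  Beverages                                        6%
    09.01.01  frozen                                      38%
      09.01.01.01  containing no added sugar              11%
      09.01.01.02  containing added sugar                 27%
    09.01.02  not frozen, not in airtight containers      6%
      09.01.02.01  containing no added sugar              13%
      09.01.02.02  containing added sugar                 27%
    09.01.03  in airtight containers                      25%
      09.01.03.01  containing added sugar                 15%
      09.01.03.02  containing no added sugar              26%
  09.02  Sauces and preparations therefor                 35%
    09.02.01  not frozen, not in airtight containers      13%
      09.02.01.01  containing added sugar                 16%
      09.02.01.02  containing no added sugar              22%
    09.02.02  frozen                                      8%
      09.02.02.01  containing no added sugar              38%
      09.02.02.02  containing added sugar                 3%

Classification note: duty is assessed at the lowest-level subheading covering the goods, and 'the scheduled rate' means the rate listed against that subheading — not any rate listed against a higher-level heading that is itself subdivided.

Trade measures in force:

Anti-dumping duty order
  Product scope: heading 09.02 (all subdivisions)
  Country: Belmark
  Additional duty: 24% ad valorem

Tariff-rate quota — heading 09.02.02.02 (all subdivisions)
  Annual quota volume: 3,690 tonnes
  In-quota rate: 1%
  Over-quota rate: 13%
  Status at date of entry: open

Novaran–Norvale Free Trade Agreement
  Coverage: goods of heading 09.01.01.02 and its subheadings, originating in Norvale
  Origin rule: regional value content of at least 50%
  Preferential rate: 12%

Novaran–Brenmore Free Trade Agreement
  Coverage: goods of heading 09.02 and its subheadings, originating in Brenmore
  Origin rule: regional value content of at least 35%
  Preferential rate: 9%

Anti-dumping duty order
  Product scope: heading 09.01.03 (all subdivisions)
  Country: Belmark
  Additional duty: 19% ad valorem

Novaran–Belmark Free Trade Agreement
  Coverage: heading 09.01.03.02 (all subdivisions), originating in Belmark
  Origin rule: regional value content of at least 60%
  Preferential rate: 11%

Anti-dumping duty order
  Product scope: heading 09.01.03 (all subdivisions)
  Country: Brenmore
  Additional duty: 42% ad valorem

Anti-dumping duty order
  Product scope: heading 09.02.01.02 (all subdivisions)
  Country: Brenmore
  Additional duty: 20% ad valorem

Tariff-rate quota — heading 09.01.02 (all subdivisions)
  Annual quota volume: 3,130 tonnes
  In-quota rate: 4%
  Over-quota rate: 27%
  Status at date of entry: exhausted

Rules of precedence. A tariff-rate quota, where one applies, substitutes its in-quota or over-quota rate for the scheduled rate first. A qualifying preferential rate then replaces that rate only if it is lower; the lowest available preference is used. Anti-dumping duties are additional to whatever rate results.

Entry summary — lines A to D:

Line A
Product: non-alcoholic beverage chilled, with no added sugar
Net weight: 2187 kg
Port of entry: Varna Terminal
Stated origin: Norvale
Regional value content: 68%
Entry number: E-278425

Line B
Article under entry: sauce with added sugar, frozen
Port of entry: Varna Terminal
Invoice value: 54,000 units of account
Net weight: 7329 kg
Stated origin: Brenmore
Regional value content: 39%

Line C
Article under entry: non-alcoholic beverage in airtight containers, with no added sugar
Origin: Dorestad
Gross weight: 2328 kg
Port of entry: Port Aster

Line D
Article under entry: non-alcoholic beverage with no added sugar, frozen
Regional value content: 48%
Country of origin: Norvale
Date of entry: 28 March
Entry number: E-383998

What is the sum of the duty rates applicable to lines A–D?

Line A: non-alcoholic beverage → 09.01; chilled → 09.01.02; with no added sugar → 09.01.02.01. Scheduled 13%. quota on 09.01.02 exhausted → over-quota 27%; Norvale agreement on 09.01.01.02: 09.01.02.01 not covered. → 27%.
Line B: sauce → 09.02; frozen → 09.02.02; with added sugar → 09.02.02.02. Scheduled 3%. quota on 09.02.02.02 open → in-quota 1%; Brenmore agreement on 09.02: RVC ≥ 35% → 9% available; preference 9% not lower than 1% → no reduction. → 1%.
Line C: non-alcoholic beverage → 09.01; in airtight containers → 09.01.03; with no added sugar → 09.01.03.02. Scheduled 26%. No special measure applies. → 26%.
Line D: non-alcoholic beverage → 09.01; frozen → 09.01.01; with no added sugar → 09.01.01.01. Scheduled 11%. Norvale agreement on 09.01.01.02: 09.01.01.01 not covered. → 11%.
Sum: 27% + 1% + 26% + 11% = 65%.

65%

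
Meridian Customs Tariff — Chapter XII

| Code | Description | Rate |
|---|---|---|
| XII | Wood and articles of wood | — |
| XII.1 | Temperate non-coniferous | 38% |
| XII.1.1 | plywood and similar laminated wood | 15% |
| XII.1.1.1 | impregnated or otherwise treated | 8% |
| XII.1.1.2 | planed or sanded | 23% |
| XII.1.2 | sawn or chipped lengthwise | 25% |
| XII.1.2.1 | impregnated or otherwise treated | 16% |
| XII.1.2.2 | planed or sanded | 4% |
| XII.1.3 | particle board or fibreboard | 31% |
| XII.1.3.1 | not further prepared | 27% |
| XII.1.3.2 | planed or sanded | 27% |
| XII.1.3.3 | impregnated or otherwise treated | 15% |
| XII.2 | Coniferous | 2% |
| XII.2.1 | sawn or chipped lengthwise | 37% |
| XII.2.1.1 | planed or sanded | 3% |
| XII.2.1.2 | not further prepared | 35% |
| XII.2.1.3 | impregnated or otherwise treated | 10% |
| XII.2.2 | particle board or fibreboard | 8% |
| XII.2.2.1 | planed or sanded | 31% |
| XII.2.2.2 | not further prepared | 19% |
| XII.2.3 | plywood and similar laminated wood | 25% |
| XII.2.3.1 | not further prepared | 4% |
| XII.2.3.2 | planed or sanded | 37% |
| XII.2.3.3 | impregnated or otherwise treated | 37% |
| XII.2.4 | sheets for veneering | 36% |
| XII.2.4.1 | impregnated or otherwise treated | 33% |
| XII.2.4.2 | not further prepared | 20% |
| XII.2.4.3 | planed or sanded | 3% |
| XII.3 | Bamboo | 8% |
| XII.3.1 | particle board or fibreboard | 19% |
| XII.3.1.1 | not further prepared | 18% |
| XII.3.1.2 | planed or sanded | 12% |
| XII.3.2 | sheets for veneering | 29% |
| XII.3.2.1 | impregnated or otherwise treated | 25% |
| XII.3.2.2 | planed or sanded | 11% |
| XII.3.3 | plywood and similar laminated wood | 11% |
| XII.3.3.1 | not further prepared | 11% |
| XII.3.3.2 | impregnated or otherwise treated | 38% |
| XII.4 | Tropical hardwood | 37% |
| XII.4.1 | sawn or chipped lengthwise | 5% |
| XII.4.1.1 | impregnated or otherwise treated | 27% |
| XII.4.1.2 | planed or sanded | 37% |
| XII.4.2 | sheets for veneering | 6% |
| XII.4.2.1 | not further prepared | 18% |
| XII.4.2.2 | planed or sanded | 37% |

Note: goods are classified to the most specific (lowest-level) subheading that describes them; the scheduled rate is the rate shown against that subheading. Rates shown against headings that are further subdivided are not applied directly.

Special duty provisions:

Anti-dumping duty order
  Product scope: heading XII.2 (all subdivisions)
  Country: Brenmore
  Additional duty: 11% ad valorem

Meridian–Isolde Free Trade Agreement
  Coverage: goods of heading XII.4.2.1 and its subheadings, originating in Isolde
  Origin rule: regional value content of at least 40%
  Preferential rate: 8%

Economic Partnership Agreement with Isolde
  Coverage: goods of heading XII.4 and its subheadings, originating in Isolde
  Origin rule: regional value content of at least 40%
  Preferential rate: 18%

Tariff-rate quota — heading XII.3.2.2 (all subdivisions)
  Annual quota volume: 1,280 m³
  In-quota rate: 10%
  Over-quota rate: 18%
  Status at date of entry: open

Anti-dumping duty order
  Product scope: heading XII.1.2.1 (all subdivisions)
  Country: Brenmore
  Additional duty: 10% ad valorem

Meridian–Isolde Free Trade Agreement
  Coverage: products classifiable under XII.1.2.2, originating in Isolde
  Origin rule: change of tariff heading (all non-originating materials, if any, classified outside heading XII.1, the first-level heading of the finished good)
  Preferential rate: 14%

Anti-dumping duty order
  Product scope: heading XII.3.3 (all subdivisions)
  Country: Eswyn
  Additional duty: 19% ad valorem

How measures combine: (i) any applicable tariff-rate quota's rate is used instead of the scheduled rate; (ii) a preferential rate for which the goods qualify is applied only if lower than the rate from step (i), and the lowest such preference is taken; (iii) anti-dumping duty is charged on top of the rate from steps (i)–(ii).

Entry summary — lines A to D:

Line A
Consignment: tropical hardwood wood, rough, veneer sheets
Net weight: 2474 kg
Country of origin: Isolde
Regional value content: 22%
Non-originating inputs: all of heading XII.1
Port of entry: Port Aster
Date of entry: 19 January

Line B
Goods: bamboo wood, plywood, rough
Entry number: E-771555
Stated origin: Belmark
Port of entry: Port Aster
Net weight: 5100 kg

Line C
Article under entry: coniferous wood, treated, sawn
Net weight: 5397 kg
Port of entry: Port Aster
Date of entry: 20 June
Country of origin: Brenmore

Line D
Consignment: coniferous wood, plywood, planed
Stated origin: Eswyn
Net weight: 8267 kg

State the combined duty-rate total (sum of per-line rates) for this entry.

Line A: tropical hardwood → XII.4; veneer sheets → XII.4.2; rough → XII.4.2.1. Scheduled 18%. Isolde agreement on XII.4.2.1: RVC < 40%; Isolde agreement on XII.4: RVC < 40%; Isolde agreement on XII.1.2.2: XII.4.2.1 not covered. → 18%.
Line B: bamboo → XII.3; plywood → XII.3.3; rough → XII.3.3.1. Scheduled 11%. No special measure applies. → 11%.
Line C: coniferous → XII.2; sawn → XII.2.1; treated → XII.2.1.3. Scheduled 10%. anti-dumping (Brenmore, XII.2): +11%; total 10% + 11% = 21%. → 21%.
Line D: coniferous → XII.2; plywood → XII.2.3; planed → XII.2.3.2. Scheduled 37%. No special measure applies. → 37%.
Sum: 18% + 11% + 21% + 37% = 87%.

87%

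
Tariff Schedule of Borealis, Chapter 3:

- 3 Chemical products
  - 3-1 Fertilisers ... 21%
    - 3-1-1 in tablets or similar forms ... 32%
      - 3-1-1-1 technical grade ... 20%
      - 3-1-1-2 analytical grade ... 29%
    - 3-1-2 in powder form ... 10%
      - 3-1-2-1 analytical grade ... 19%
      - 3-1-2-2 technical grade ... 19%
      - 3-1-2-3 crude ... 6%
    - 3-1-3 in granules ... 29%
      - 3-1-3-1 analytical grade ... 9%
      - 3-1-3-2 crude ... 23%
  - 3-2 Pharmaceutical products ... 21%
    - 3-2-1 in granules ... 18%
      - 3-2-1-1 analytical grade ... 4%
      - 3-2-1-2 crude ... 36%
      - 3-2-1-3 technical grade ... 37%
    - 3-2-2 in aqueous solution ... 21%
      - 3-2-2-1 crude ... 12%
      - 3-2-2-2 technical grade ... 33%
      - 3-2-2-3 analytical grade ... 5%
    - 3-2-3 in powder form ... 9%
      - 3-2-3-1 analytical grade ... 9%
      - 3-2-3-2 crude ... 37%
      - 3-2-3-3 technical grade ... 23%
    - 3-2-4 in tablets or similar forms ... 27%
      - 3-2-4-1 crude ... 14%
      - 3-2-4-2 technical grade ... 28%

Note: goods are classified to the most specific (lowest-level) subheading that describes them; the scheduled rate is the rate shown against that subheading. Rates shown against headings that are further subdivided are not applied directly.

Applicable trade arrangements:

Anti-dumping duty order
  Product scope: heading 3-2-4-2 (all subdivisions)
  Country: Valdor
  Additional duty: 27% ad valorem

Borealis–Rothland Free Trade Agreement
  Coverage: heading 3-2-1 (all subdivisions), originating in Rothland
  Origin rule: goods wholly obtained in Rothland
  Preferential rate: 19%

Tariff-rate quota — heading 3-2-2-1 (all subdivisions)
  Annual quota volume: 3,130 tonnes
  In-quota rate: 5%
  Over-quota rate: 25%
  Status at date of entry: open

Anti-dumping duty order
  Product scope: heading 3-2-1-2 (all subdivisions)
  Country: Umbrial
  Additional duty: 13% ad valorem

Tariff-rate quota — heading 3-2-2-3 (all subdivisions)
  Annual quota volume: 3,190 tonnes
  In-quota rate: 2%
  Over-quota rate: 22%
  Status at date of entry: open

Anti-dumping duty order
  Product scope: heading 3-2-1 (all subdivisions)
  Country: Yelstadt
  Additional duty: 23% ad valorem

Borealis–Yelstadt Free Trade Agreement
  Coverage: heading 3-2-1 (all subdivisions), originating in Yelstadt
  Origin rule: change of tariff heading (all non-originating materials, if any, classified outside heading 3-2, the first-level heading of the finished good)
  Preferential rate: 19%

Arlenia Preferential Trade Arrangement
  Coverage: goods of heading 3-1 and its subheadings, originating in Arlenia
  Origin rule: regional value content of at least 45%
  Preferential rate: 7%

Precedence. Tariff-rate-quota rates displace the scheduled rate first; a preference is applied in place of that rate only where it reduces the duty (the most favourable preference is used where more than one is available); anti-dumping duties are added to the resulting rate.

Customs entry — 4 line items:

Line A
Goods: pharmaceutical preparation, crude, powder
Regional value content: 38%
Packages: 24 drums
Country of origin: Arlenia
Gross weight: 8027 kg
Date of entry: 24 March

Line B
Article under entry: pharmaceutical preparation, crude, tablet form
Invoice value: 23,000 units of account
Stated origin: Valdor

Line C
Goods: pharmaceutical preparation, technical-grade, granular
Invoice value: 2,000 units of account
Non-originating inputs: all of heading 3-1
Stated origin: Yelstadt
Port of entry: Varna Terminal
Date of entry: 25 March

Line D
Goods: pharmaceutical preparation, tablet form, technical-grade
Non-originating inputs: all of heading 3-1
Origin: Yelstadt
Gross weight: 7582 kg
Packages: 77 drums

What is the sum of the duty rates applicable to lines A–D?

121%

Line A: pharmaceutical → 3-2; powder → 3-2-3; crude → 3-2-3-2. Scheduled 37%. Arlenia agreement on 3-1: 3-2-3-2 not covered. → 37%.
Line B: pharmaceutical → 3-2; tablet form → 3-2-4; crude → 3-2-4-1. Scheduled 14%. No special measure applies. → 14%.
Line C: pharmaceutical → 3-2; granular → 3-2-1; technical-grade → 3-2-1-3. Scheduled 37%. Yelstadt agreement on 3-2-1: CTH met → 19% available; preferential 19%; anti-dumping (Yelstadt, 3-2-1): +23%; total 19% + 23% = 42%. → 42%.
Line D: pharmaceutical → 3-2; tablet form → 3-2-4; technical-grade → 3-2-4-2. Scheduled 28%. Yelstadt agreement on 3-2-1: 3-2-4-2 not covered. → 28%.
Sum: 37% + 14% + 42% + 28% = 121%.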